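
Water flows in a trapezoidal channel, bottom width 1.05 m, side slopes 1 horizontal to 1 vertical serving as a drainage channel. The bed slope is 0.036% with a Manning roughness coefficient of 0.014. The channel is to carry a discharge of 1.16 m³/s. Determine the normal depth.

y_n = 0.796 m

Manning's equation rearranged: A R^(2/3) = nQ / (1·√S) = 0.014 × 1.16 / (√0.00036) = 0.8559.
Try y = 0.549 m: A R^(2/3) = 0.4253 — low.
Try y = 0.978 m: A R^(2/3) = 1.282 — high.
Try y = 0.796 m: A R^(2/3) = 0.8566 — close enough.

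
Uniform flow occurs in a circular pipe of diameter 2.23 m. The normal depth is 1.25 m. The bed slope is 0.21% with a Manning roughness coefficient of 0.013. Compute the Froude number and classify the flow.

For a circular section of diameter D = 2.23 m at depth y = 1.25 m, the central angle is θ = 2 arccos(1 − 2y/D) = 3.384 rad. Then A = (D²/8)(θ − sin θ) = 2.253 m² and P = Dθ/2 = 3.774 m.
Hydraulic radius R = A/P = 2.253/3.774 = 0.5971 m.
V = (1/n) R^(2/3) √S = (1/0.013) × 0.5971^(2/3) × √0.0021 = 2.5 m/s. Hydraulic depth D_h = A/T = 2.253/2.214 = 1.018 m.
Froude number Fr = V/√(g·D_h) = 2.5/√(9.81×1.018) = 0.791, which is less than 1, so the flow is subcritical.

subcritical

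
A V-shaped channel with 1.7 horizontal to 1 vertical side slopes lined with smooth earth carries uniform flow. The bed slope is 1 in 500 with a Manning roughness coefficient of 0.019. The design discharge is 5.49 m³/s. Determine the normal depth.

y_n = 1.39 m

Manning's equation rearranged: A R^(2/3) = nQ / (1·√S) = 0.019 × 5.49 / (√0.002) = 2.332.
Try y = 1.58 m: A R^(2/3) = 3.285 — high.
Try y = 1.39 m: A R^(2/3) = 2.334 — ≈ 2.332.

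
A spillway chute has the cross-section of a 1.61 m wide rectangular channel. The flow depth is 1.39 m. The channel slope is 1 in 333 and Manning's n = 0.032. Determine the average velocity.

Flow area A = b·y = 1.61 × 1.39 = 2.238 m². Wetted perimeter P = b + 2y = 1.61 + 2×1.39 = 4.39 m.
Hydraulic radius R = A/P = 2.238/4.39 = 0.5098 m.
From Manning's equation, V = (1/n) R^(2/3) S^(1/2) = (1/0.032) × 0.5098^(2/3) × 0.003003^(1/2) = 1.09 m/s.

V = 1.09 m/s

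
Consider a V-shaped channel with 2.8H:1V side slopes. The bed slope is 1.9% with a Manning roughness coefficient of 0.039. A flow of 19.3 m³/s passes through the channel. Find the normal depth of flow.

y_n = 1.55 m

Manning's equation rearranged: A R^(2/3) = nQ / (1·√S) = 0.039 × 19.3 / (√0.019) = 5.461.
Try y = 1.85 m: A R^(2/3) = 8.741 — over.
Try y = 1.1 m: A R^(2/3) = 2.185 — short.
Try y = 1.55 m: A R^(2/3) = 5.453 — matches.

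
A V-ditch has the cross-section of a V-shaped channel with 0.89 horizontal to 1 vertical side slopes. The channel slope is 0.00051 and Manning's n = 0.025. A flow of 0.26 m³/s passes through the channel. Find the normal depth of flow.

y_n = 0.862 m

Manning's equation rearranged: A R^(2/3) = nQ / (1·√S) = 0.025 × 0.26 / (√0.00051) = 0.2878.
Trying y = 0.711 m: A R^(2/3) = 0.172 — short.
Trying y = 0.985 m: A R^(2/3) = 0.4102 — over.
Trying y = 0.862 m: A R^(2/3) = 0.2874 — close enough.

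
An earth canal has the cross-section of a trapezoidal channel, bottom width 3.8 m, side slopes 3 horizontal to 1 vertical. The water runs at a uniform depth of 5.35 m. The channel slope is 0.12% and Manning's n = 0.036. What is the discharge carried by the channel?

With bottom width b = 3.8 m and side slope z = 3: A = (b + zy)y = (3.8 + 3×5.35)×5.35 = 106.2 m²; P = b + 2y√(1+z²) = 3.8 + 2×5.35×3.162 = 37.64 m.
Hydraulic radius R = A/P = 106.2/37.64 = 2.822 m.
Manning's equation: Q = (1/n) A R^(2/3) S^(1/2) = (1/0.036) × 106.2 × 2.822^(2/3) × 0.0012^(1/2) = 204 m³/s.

Q = 204 m³/s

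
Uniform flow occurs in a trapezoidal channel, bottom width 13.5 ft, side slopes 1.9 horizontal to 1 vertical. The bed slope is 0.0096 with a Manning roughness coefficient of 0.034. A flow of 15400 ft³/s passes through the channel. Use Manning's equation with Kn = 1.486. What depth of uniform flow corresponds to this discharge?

Manning's equation rearranged: A R^(2/3) = nQ / (1.486·√S) = 0.034 × 15400 / (1.486 × √0.0096) = 3596.
At y = 21.8 ft: A R^(2/3) = 5985 — over.
At y = 14.5 ft: A R^(2/3) = 2352 — short.
At y = 17.5 ft: A R^(2/3) = 3600 — close enough.

y_n = 17.5 ft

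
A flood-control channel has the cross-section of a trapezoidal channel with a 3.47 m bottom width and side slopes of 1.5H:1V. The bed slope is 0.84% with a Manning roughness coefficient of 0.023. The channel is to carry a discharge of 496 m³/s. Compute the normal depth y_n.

Manning's equation rearranged: A R^(2/3) = nQ / (1·√S) = 0.023 × 496 / (√0.0084) = 124.5.
At y = 6.84 m: A R^(2/3) = 209.8 — over.
At y = 4.17 m: A R^(2/3) = 68.42 — short.
At y = 5.45 m: A R^(2/3) = 124.4 — ≈ 124.5.

y_n = 5.45 m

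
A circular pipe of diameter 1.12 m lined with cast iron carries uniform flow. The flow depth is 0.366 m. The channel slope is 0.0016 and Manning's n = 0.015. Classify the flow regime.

subcritical

For a circular section of diameter D = 1.12 m at depth y = 0.366 m, the central angle is θ = 2 arccos(1 − 2y/D) = 2.434 rad. Then A = (D²/8)(θ − sin θ) = 0.2797 m² and P = Dθ/2 = 1.363 m.
Hydraulic radius R = A/P = 0.2797/1.363 = 0.2052 m.
V = (1/n) R^(2/3) √S = (1/0.015) × 0.2052^(2/3) × √0.0016 = 0.9278 m/s. Hydraulic depth D_h = A/T = 0.2797/1.051 = 0.2663 m.
Froude number Fr = V/√(g·D_h) = 0.9278/√(9.81×0.2663) = 0.574, which is less than 1, so the flow is subcritical.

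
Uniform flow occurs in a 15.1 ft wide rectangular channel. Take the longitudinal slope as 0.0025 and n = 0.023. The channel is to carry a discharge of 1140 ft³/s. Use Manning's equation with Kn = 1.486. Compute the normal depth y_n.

Manning's equation rearranged: A R^(2/3) = nQ / (1.486·√S) = 0.023 × 1140 / (1.486 × √0.0025) = 352.9.
Trying y = 10.1 ft: A R^(2/3) = 404.6 — high.
Trying y = 7.74 ft: A R^(2/3) = 285.7 — low.
Trying y = 9.09 ft: A R^(2/3) = 353 — matches.

y_n = 9.09 ft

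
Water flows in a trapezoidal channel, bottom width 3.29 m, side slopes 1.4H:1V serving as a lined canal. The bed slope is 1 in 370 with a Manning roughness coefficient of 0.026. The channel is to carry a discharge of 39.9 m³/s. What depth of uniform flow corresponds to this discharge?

Manning's equation rearranged: A R^(2/3) = nQ / (1·√S) = 0.026 × 39.9 / (√0.002703) = 19.95.
At y = 2.64 m: A R^(2/3) = 24.06 — over.
At y = 1.76 m: A R^(2/3) = 10.68 — short.
At y = 2.41 m: A R^(2/3) = 19.97 — ≈ 19.95.

y_n = 2.41 m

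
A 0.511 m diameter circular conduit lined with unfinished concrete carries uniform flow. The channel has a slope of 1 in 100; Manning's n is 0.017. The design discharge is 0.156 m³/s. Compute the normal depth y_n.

y_n = 0.258 m

Manning's equation rearranged: A R^(2/3) = nQ / (1·√S) = 0.017 × 0.156 / (√0.01) = 0.02652.
Trying y = 0.22 m: A R^(2/3) = 0.02003 — low.
Trying y = 0.314 m: A R^(2/3) = 0.03624 — high.
Trying y = 0.258 m: A R^(2/3) = 0.02644 — close enough.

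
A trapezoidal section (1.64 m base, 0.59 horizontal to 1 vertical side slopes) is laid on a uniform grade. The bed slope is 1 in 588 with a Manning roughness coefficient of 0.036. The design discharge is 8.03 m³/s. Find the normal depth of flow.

y_n = 2.33 m

Manning's equation rearranged: A R^(2/3) = nQ / (1·√S) = 0.036 × 8.03 / (√0.001701) = 7.01.
At y = 2.79 m: A R^(2/3) = 9.942 — over.
At y = 1.92 m: A R^(2/3) = 4.863 — short.
At y = 2.33 m: A R^(2/3) = 7.007 — matches.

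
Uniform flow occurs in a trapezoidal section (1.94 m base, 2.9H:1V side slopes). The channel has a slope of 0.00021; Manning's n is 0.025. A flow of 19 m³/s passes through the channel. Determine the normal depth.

Manning's equation rearranged: A R^(2/3) = nQ / (1·√S) = 0.025 × 19 / (√0.00021) = 32.78.
At y = 3.03 m: A R^(2/3) = 44.15 — too large.
At y = 2.14 m: A R^(2/3) = 19.21 — too small.
At y = 2.68 m: A R^(2/3) = 32.82 — close enough.

y_n = 2.68 m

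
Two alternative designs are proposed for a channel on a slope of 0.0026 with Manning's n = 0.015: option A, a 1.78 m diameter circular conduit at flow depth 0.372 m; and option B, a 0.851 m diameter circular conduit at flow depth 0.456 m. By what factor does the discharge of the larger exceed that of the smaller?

Channel A: For a circular section of diameter D = 1.78 m at depth y = 0.372 m, the central angle is θ = 2 arccos(1 − 2y/D) = 1.899 rad. Then A = (D²/8)(θ − sin θ) = 0.3773 m² and P = Dθ/2 = 1.69 m. Hydraulic radius R = A/P = 0.3773/1.69 = 0.2232 m. Q_A = (1/0.015)·0.3773·0.2232^(2/3)·√0.0026 = 0.4719 m³/s.
Channel B: For a circular section of diameter D = 0.851 m at depth y = 0.456 m, the central angle is θ = 2 arccos(1 − 2y/D) = 3.285 rad. Then A = (D²/8)(θ − sin θ) = 0.3103 m² and P = Dθ/2 = 1.398 m. Hydraulic radius R = A/P = 0.3103/1.398 = 0.222 m. Q_B = (1/0.015)·0.3103·0.222^(2/3)·√0.0026 = 0.3868 m³/s.
The larger discharge is 0.4719 m³/s and the smaller is 0.3868 m³/s; the ratio is 1.22.

1.22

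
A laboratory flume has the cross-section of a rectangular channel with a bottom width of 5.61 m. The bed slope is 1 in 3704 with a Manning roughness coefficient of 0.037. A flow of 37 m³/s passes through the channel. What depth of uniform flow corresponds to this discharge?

y_n = 8.95 m

Manning's equation rearranged: A R^(2/3) = nQ / (1·√S) = 0.037 × 37 / (√0.00027) = 83.32.
Trying y = 6.85 m: A R^(2/3) = 60.8 — short.
Trying y = 8.95 m: A R^(2/3) = 83.27 — close enough.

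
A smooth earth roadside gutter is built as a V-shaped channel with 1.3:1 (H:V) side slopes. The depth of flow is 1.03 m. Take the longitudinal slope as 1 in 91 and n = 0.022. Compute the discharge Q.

Q = 3.62 m³/s

For a triangular section with side slope z = 1.3: A = zy² = 1.3×1.03² = 1.379 m²; P = 2y√(1+z²) = 2×1.03×1.64 = 3.379 m.
Hydraulic radius R = A/P = 1.379/3.379 = 0.4082 m.
Manning's equation: Q = (1/n) A R^(2/3) S^(1/2) = (1/0.022) × 1.379 × 0.4082^(2/3) × 0.01099^(1/2) = 3.62 m³/s.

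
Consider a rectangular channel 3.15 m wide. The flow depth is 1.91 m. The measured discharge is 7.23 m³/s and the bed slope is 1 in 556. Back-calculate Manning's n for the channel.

Flow area A = b·y = 3.15 × 1.91 = 6.016 m². Wetted perimeter P = b + 2y = 3.15 + 2×1.91 = 6.97 m.
Hydraulic radius R = A/P = 6.016/6.97 = 0.8632 m.
Rearranging Manning's equation: n = (1/Q) A R^(2/3) S^(1/2) = (1/7.23) × 6.016 × 0.8632^(2/3) × √0.001799 = 0.032.

n = 0.032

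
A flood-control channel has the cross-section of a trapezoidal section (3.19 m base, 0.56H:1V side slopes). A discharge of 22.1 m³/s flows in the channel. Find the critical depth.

y_c = 1.54 m

At critical depth, Q² T / (g A³) = 1, i.e. A³/T = Q²/g = 22.1²/9.81 = 49.79.
Trying y = 1.27 m: A³/T = 26.37 — too small.
Trying y = 1.97 m: A³/T = 112.1 — too large.
Trying y = 1.54 m: A³/T = 49.45 — close enough.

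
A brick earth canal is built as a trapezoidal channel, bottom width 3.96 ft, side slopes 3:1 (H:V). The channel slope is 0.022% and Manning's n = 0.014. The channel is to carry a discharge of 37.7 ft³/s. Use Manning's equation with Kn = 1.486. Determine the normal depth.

Manning's equation rearranged: A R^(2/3) = nQ / (1.486·√S) = 0.014 × 37.7 / (1.486 × √0.00022) = 23.95.
At y = 2.44 ft: A R^(2/3) = 34.76 — too large.
At y = 1.56 ft: A R^(2/3) = 13.25 — too small.
At y = 2.06 ft: A R^(2/3) = 23.97 — close enough.

y_n = 2.06 ft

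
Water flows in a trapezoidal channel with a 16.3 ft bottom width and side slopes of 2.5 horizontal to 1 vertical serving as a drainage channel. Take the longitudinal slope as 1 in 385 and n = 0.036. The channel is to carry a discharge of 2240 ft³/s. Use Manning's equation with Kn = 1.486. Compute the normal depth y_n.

Manning's equation rearranged: A R^(2/3) = nQ / (1.486·√S) = 0.036 × 2240 / (1.486 × √0.002597) = 1065.
Try y = 10.8 ft: A R^(2/3) = 1592 — over.
Try y = 8.96 ft: A R^(2/3) = 1064 — close enough.

y_n = 8.96 ft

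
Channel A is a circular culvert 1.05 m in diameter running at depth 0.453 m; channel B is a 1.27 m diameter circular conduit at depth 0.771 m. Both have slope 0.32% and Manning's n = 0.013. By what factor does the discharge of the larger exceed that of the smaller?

Channel A: For a circular section of diameter D = 1.05 m at depth y = 0.453 m, the central angle is θ = 2 arccos(1 − 2y/D) = 2.866 rad. Then A = (D²/8)(θ − sin θ) = 0.3576 m² and P = Dθ/2 = 1.505 m. Hydraulic radius R = A/P = 0.3576/1.505 = 0.2376 m. Q_A = (1/0.013)·0.3576·0.2376^(2/3)·√0.0032 = 0.5969 m³/s.
Channel B: For a circular section of diameter D = 1.27 m at depth y = 0.771 m, the central angle is θ = 2 arccos(1 − 2y/D) = 3.573 rad. Then A = (D²/8)(θ − sin θ) = 0.8048 m² and P = Dθ/2 = 2.269 m. Hydraulic radius R = A/P = 0.8048/2.269 = 0.3547 m. Q_B = (1/0.013)·0.8048·0.3547^(2/3)·√0.0032 = 1.755 m³/s.
The larger discharge is 1.755 m³/s and the smaller is 0.5969 m³/s; the ratio is 2.94.

2.94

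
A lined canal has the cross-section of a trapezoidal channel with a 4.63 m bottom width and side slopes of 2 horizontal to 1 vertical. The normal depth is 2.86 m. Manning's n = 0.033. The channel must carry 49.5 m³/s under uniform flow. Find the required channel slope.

S = 0.0015

With bottom width b = 4.63 m and side slope z = 2: A = (b + zy)y = (4.63 + 2×2.86)×2.86 = 29.6 m²; P = b + 2y√(1+z²) = 4.63 + 2×2.86×2.236 = 17.42 m.
Hydraulic radius R = A/P = 29.6/17.42 = 1.699 m.
From Manning's equation, S = [nQ / (1 A R^(2/3))]² = [0.033 × 49.5 / (1 × 29.6 × 1.699^(2/3))]² = 0.0015.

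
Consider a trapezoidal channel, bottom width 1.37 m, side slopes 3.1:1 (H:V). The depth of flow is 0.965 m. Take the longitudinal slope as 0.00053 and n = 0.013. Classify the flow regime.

With bottom width b = 1.37 m and side slope z = 3.1: A = (b + zy)y = (1.37 + 3.1×0.965)×0.965 = 4.209 m²; P = b + 2y√(1+z²) = 1.37 + 2×0.965×3.257 = 7.657 m.
Hydraulic radius R = A/P = 4.209/7.657 = 0.5497 m.
V = (1/n) R^(2/3) √S = (1/0.013) × 0.5497^(2/3) × √0.00053 = 1.188 m/s. Hydraulic depth D_h = A/T = 4.209/7.353 = 0.5724 m.
Froude number Fr = V/√(g·D_h) = 1.188/√(9.81×0.5724) = 0.501, which is less than 1, so the flow is subcritical.

subcritical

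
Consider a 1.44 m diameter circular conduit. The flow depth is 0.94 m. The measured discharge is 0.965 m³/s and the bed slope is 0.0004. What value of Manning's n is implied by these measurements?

n = 0.013

For a circular section of diameter D = 1.44 m at depth y = 0.94 m, the central angle is θ = 2 arccos(1 − 2y/D) = 3.763 rad. Then A = (D²/8)(θ − sin θ) = 1.126 m² and P = Dθ/2 = 2.709 m.
Hydraulic radius R = A/P = 1.126/2.709 = 0.4157 m.
Rearranging Manning's equation: n = (1/Q) A R^(2/3) S^(1/2) = (1/0.965) × 1.126 × 0.4157^(2/3) × √0.0004 = 0.013.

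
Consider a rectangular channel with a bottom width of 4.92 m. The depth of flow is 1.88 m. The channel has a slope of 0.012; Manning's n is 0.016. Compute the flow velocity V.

Flow area A = b·y = 4.92 × 1.88 = 9.25 m². Wetted perimeter P = b + 2y = 4.92 + 2×1.88 = 8.68 m.
Hydraulic radius R = A/P = 9.25/8.68 = 1.066 m.
From Manning's equation, V = (1/n) R^(2/3) S^(1/2) = (1/0.016) × 1.066^(2/3) × 0.012^(1/2) = 7.14 m/s.

V = 7.14 m/s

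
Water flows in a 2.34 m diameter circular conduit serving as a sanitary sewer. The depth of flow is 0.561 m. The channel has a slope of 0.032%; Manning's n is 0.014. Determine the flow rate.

Q = 0.484 m³/s

For a circular section of diameter D = 2.34 m at depth y = 0.561 m, the central angle is θ = 2 arccos(1 − 2y/D) = 2.047 rad. Then A = (D²/8)(θ − sin θ) = 0.7925 m² and P = Dθ/2 = 2.395 m.
Hydraulic radius R = A/P = 0.7925/2.395 = 0.3309 m.
Manning's equation: Q = (1/n) A R^(2/3) S^(1/2) = (1/0.014) × 0.7925 × 0.3309^(2/3) × 0.00032^(1/2) = 0.484 m³/s.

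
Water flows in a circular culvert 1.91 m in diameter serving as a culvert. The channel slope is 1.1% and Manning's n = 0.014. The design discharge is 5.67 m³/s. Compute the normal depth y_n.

Manning's equation rearranged: A R^(2/3) = nQ / (1·√S) = 0.014 × 5.67 / (√0.011) = 0.7569.
At y = 0.651 m: A R^(2/3) = 0.4377 — too small.
At y = 1 m: A R^(2/3) = 0.9456 — too large.
At y = 0.878 m: A R^(2/3) = 0.757 — ≈ 0.7569.

y_n = 0.878 m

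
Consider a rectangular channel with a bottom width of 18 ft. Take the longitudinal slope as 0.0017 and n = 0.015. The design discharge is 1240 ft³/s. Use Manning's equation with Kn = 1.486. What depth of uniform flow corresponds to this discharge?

Manning's equation rearranged: A R^(2/3) = nQ / (1.486·√S) = 0.015 × 1240 / (1.486 × √0.0017) = 303.6.
Try y = 8.08 ft: A R^(2/3) = 382.1 — too large.
Try y = 6.01 ft: A R^(2/3) = 254.3 — too small.
Try y = 6.83 ft: A R^(2/3) = 303.7 — close enough.

y_n = 6.83 ft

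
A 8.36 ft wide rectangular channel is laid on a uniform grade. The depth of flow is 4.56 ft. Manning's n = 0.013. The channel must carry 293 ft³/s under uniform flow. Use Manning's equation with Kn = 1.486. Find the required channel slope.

Flow area A = b·y = 8.36 × 4.56 = 38.12 ft². Wetted perimeter P = b + 2y = 8.36 + 2×4.56 = 17.48 ft.
Hydraulic radius R = A/P = 38.12/17.48 = 2.181 ft.
From Manning's equation, S = [nQ / (1.486 A R^(2/3))]² = [0.013 × 293 / (1.486 × 38.12 × 2.181^(2/3))]² = 0.0016.

S = 0.0016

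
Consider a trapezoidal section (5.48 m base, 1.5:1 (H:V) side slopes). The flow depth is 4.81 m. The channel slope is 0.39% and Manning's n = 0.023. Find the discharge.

With bottom width b = 5.48 m and side slope z = 1.5: A = (b + zy)y = (5.48 + 1.5×4.81)×4.81 = 61.06 m²; P = b + 2y√(1+z²) = 5.48 + 2×4.81×1.803 = 22.82 m.
Hydraulic radius R = A/P = 61.06/22.82 = 2.676 m.
Manning's equation: Q = (1/n) A R^(2/3) S^(1/2) = (1/0.023) × 61.06 × 2.676^(2/3) × 0.0039^(1/2) = 320 m³/s.

Q = 320 m³/s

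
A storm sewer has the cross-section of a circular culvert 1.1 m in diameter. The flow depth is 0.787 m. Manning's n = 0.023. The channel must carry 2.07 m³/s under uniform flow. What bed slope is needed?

S = 0.0189

For a circular section of diameter D = 1.1 m at depth y = 0.787 m, the central angle is θ = 2 arccos(1 − 2y/D) = 4.033 rad. Then A = (D²/8)(θ − sin θ) = 0.7276 m² and P = Dθ/2 = 2.218 m.
Hydraulic radius R = A/P = 0.7276/2.218 = 0.328 m.
From Manning's equation, S = [nQ / (1 A R^(2/3))]² = [0.023 × 2.07 / (1 × 0.7276 × 0.328^(2/3))]² = 0.0189.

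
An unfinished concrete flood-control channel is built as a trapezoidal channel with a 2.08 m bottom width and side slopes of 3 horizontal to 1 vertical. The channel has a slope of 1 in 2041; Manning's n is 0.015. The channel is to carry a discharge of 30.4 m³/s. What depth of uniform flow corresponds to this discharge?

Manning's equation rearranged: A R^(2/3) = nQ / (1·√S) = 0.015 × 30.4 / (√0.00049) = 20.6.
At y = 1.77 m: A R^(2/3) = 12.95 — low.
At y = 2.63 m: A R^(2/3) = 32.83 — high.
At y = 2.16 m: A R^(2/3) = 20.58 — close enough.

y_n = 2.16 m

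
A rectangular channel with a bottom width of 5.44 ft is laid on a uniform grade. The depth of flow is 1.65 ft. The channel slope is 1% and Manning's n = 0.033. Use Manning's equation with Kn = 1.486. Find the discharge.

Flow area A = b·y = 5.44 × 1.65 = 8.976 ft². Wetted perimeter P = b + 2y = 5.44 + 2×1.65 = 8.74 ft.
Hydraulic radius R = A/P = 8.976/8.74 = 1.027 ft.
Manning's equation: Q = (1.486/n) A R^(2/3) S^(1/2) = (1.486/0.033) × 8.976 × 1.027^(2/3) × 0.01^(1/2) = 41.1 ft³/s.

Q = 41.1 ft³/s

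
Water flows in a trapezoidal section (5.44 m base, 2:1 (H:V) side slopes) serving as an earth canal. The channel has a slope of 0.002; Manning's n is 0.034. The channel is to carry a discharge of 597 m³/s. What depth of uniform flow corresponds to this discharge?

y_n = 8.08 m

Manning's equation rearranged: A R^(2/3) = nQ / (1·√S) = 0.034 × 597 / (√0.002) = 453.9.
At y = 5.64 m: A R^(2/3) = 199.4 — low.
At y = 8.79 m: A R^(2/3) = 553.3 — high.
At y = 8.08 m: A R^(2/3) = 454.2 — ≈ 453.9.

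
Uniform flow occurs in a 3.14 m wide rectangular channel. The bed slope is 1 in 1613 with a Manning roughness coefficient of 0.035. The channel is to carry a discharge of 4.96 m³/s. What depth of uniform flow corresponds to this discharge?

Manning's equation rearranged: A R^(2/3) = nQ / (1·√S) = 0.035 × 4.96 / (√0.00062) = 6.972.
Try y = 2.53 m: A R^(2/3) = 7.778 — high.
Try y = 2.32 m: A R^(2/3) = 6.972 — matches.

y_n = 2.32 m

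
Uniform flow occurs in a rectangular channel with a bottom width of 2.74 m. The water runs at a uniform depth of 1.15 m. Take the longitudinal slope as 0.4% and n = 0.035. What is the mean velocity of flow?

Flow area A = b·y = 2.74 × 1.15 = 3.151 m². Wetted perimeter P = b + 2y = 2.74 + 2×1.15 = 5.04 m.
Hydraulic radius R = A/P = 3.151/5.04 = 0.6252 m.
From Manning's equation, V = (1/n) R^(2/3) S^(1/2) = (1/0.035) × 0.6252^(2/3) × 0.004^(1/2) = 1.32 m/s.

V = 1.32 m/s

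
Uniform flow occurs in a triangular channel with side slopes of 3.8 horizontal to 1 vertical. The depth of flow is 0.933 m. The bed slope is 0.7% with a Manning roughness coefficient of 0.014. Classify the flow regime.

supercritical

For a triangular section with side slope z = 3.8: A = zy² = 3.8×0.933² = 3.308 m²; P = 2y√(1+z²) = 2×0.933×3.929 = 7.332 m.
Hydraulic radius R = A/P = 3.308/7.332 = 0.4511 m.
V = (1/n) R^(2/3) √S = (1/0.014) × 0.4511^(2/3) × √0.007 = 3.515 m/s. Hydraulic depth D_h = A/T = 3.308/7.091 = 0.4665 m.
Froude number Fr = V/√(g·D_h) = 3.515/√(9.81×0.4665) = 1.64, which is greater than 1, so the flow is supercritical.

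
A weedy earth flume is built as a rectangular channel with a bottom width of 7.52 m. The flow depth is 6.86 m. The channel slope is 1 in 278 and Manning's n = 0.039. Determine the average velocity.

V = 2.78 m/s

Flow area A = b·y = 7.52 × 6.86 = 51.59 m². Wetted perimeter P = b + 2y = 7.52 + 2×6.86 = 21.24 m.
Hydraulic radius R = A/P = 51.59/21.24 = 2.429 m.
From Manning's equation, V = (1/n) R^(2/3) S^(1/2) = (1/0.039) × 2.429^(2/3) × 0.003597^(1/2) = 2.78 m/s.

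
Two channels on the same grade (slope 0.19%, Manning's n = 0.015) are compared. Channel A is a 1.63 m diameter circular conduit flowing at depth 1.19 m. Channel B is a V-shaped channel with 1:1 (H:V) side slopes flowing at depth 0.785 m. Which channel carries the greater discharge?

Channel A: For a circular section of diameter D = 1.63 m at depth y = 1.19 m, the central angle is θ = 2 arccos(1 − 2y/D) = 4.098 rad. Then A = (D²/8)(θ − sin θ) = 1.632 m² and P = Dθ/2 = 3.34 m. Hydraulic radius R = A/P = 1.632/3.34 = 0.4887 m. Q_A = (1/0.015)·1.632·0.4887^(2/3)·√0.0019 = 2.943 m³/s.
Channel B: For a triangular section with side slope z = 1: A = zy² = 1×0.785² = 0.6162 m²; P = 2y√(1+z²) = 2×0.785×1.414 = 2.22 m. Hydraulic radius R = A/P = 0.6162/2.22 = 0.2775 m. Q_B = (1/0.015)·0.6162·0.2775^(2/3)·√0.0019 = 0.7619 m³/s.
Q_A = 2.943 m³/s vs Q_B = 0.7619 m³/s, so channel A carries more.

channel A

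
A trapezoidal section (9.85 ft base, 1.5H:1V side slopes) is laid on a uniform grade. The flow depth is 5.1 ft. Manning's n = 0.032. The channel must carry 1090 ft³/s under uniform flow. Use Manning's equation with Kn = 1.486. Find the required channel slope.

With bottom width b = 9.85 ft and side slope z = 1.5: A = (b + zy)y = (9.85 + 1.5×5.1)×5.1 = 89.25 ft²; P = b + 2y√(1+z²) = 9.85 + 2×5.1×1.803 = 28.24 ft.
Hydraulic radius R = A/P = 89.25/28.24 = 3.161 ft.
From Manning's equation, S = [nQ / (1.486 A R^(2/3))]² = [0.032 × 1090 / (1.486 × 89.25 × 3.161^(2/3))]² = 0.0149.

S = 0.0149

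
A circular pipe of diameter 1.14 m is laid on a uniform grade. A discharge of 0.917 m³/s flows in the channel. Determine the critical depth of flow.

At critical depth, Q² T / (g A³) = 1, i.e. A³/T = Q²/g = 0.917²/9.81 = 0.08572.
At y = 0.417 m: A³/T = 0.03518 — short.
At y = 0.663 m: A³/T = 0.2077 — over.
At y = 0.526 m: A³/T = 0.08577 — matches.

y_c = 0.526 m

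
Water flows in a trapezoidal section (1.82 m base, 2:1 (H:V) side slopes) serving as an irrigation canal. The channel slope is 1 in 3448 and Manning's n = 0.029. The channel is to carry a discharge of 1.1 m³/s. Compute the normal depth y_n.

y_n = 0.83 m

Manning's equation rearranged: A R^(2/3) = nQ / (1·√S) = 0.029 × 1.1 / (√0.00029) = 1.873.
At y = 1.02 m: A R^(2/3) = 2.853 — high.
At y = 0.743 m: A R^(2/3) = 1.501 — low.
At y = 0.83 m: A R^(2/3) = 1.873 — ≈ 1.873.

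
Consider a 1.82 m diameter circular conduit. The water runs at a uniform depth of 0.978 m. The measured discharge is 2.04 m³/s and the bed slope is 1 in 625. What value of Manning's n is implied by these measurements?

n = 0.017

For a circular section of diameter D = 1.82 m at depth y = 0.978 m, the central angle is θ = 2 arccos(1 − 2y/D) = 3.291 rad. Then A = (D²/8)(θ − sin θ) = 1.424 m² and P = Dθ/2 = 2.995 m.
Hydraulic radius R = A/P = 1.424/2.995 = 0.4756 m.
Rearranging Manning's equation: n = (1/Q) A R^(2/3) S^(1/2) = (1/2.04) × 1.424 × 0.4756^(2/3) × √0.0016 = 0.017.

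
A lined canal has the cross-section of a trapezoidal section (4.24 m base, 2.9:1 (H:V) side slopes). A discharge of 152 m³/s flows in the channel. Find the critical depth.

y_c = 2.9 m

At critical depth, Q² T / (g A³) = 1, i.e. A³/T = Q²/g = 152²/9.81 = 2355.
Trying y = 3.25 m: A³/T = 3794 — over.
Trying y = 2.25 m: A³/T = 821.9 — short.
Trying y = 2.9 m: A³/T = 2344 — close enough.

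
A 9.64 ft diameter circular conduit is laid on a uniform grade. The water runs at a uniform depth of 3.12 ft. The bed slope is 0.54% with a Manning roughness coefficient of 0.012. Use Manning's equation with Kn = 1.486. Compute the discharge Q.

For a circular section of diameter D = 9.64 ft at depth y = 3.12 ft, the central angle is θ = 2 arccos(1 − 2y/D) = 2.421 rad. Then A = (D²/8)(θ − sin θ) = 20.45 ft² and P = Dθ/2 = 11.67 ft.
Hydraulic radius R = A/P = 20.45/11.67 = 1.753 ft.
Manning's equation: Q = (1.486/n) A R^(2/3) S^(1/2) = (1.486/0.012) × 20.45 × 1.753^(2/3) × 0.0054^(1/2) = 271 ft³/s.

Q = 271 ft³/s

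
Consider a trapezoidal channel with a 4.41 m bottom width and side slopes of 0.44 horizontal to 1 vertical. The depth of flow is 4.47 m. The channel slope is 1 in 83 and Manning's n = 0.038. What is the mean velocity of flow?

V = 4.6 m/s

With bottom width b = 4.41 m and side slope z = 0.44: A = (b + zy)y = (4.41 + 0.44×4.47)×4.47 = 28.5 m²; P = b + 2y√(1+z²) = 4.41 + 2×4.47×1.093 = 14.18 m.
Hydraulic radius R = A/P = 28.5/14.18 = 2.011 m.
From Manning's equation, V = (1/n) R^(2/3) S^(1/2) = (1/0.038) × 2.011^(2/3) × 0.01205^(1/2) = 4.6 m/s.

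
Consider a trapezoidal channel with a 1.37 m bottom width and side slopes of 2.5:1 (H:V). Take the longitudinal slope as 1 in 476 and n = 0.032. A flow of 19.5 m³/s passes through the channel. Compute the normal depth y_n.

Manning's equation rearranged: A R^(2/3) = nQ / (1·√S) = 0.032 × 19.5 / (√0.002101) = 13.61.
Trying y = 1.63 m: A R^(2/3) = 8.117 — short.
Trying y = 2.29 m: A R^(2/3) = 18.2 — over.
Trying y = 2.03 m: A R^(2/3) = 13.63 — close enough.

y_n = 2.03 m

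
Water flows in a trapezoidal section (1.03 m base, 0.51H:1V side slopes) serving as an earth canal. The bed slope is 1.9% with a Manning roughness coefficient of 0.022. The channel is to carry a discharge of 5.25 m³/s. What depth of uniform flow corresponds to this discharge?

y_n = 0.942 m

Manning's equation rearranged: A R^(2/3) = nQ / (1·√S) = 0.022 × 5.25 / (√0.019) = 0.8379.
Try y = 1.08 m: A R^(2/3) = 1.067 — high.
Try y = 0.772 m: A R^(2/3) = 0.5945 — low.
Try y = 0.942 m: A R^(2/3) = 0.8385 — ≈ 0.8379.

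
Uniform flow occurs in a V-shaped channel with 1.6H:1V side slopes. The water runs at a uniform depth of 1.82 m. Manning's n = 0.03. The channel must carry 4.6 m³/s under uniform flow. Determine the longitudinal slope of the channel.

S = 0.000958

For a triangular section with side slope z = 1.6: A = zy² = 1.6×1.82² = 5.3 m²; P = 2y√(1+z²) = 2×1.82×1.887 = 6.868 m.
Hydraulic radius R = A/P = 5.3/6.868 = 0.7717 m.
From Manning's equation, S = [nQ / (1 A R^(2/3))]² = [0.03 × 4.6 / (1 × 5.3 × 0.7717^(2/3))]² = 0.000958.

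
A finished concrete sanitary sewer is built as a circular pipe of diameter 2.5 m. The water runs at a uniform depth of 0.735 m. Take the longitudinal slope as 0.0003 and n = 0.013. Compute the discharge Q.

For a circular section of diameter D = 2.5 m at depth y = 0.735 m, the central angle is θ = 2 arccos(1 − 2y/D) = 2.292 rad. Then A = (D²/8)(θ − sin θ) = 1.204 m² and P = Dθ/2 = 2.865 m.
Hydraulic radius R = A/P = 1.204/2.865 = 0.4203 m.
Manning's equation: Q = (1/n) A R^(2/3) S^(1/2) = (1/0.013) × 1.204 × 0.4203^(2/3) × 0.0003^(1/2) = 0.9 m³/s.

Q = 0.9 m³/s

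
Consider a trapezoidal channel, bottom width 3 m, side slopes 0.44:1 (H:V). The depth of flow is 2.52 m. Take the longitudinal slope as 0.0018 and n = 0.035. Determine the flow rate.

Q = 14.3 m³/s

With bottom width b = 3 m and side slope z = 0.44: A = (b + zy)y = (3 + 0.44×2.52)×2.52 = 10.35 m²; P = b + 2y√(1+z²) = 3 + 2×2.52×1.093 = 8.506 m.
Hydraulic radius R = A/P = 10.35/8.506 = 1.217 m.
Manning's equation: Q = (1/n) A R^(2/3) S^(1/2) = (1/0.035) × 10.35 × 1.217^(2/3) × 0.0018^(1/2) = 14.3 m³/s.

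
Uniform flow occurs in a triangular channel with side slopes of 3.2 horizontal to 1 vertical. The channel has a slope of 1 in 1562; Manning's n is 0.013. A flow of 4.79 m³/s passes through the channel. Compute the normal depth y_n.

y_n = 1.09 m

Manning's equation rearranged: A R^(2/3) = nQ / (1·√S) = 0.013 × 4.79 / (√0.0006402) = 2.461.
At y = 0.976 m: A R^(2/3) = 1.832 — low.
At y = 1.09 m: A R^(2/3) = 2.459 — ≈ 2.461.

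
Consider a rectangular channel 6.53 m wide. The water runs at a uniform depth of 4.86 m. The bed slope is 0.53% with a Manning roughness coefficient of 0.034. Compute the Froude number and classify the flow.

Flow area A = b·y = 6.53 × 4.86 = 31.74 m². Wetted perimeter P = b + 2y = 6.53 + 2×4.86 = 16.25 m.
Hydraulic radius R = A/P = 31.74/16.25 = 1.953 m.
V = (1/n) R^(2/3) √S = (1/0.034) × 1.953^(2/3) × √0.0053 = 3.345 m/s. Hydraulic depth D_h = A/T = 31.74/6.53 = 4.86 m.
Froude number Fr = V/√(g·D_h) = 3.345/√(9.81×4.86) = 0.485, which is less than 1, so the flow is subcritical.

subcritical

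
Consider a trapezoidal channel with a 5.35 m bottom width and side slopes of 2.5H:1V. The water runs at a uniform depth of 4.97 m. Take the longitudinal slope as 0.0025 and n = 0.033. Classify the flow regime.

subcritical

With bottom width b = 5.35 m and side slope z = 2.5: A = (b + zy)y = (5.35 + 2.5×4.97)×4.97 = 88.34 m²; P = b + 2y√(1+z²) = 5.35 + 2×4.97×2.693 = 32.11 m.
Hydraulic radius R = A/P = 88.34/32.11 = 2.751 m.
V = (1/n) R^(2/3) √S = (1/0.033) × 2.751^(2/3) × √0.0025 = 2.975 m/s. Hydraulic depth D_h = A/T = 88.34/30.2 = 2.925 m.
Froude number Fr = V/√(g·D_h) = 2.975/√(9.81×2.925) = 0.555, which is less than 1, so the flow is subcritical.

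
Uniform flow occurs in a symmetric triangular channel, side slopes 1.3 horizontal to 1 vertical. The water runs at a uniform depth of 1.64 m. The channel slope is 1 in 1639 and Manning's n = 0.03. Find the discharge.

Q = 2.16 m³/s

For a triangular section with side slope z = 1.3: A = zy² = 1.3×1.64² = 3.496 m²; P = 2y√(1+z²) = 2×1.64×1.64 = 5.38 m.
Hydraulic radius R = A/P = 3.496/5.38 = 0.65 m.
Manning's equation: Q = (1/n) A R^(2/3) S^(1/2) = (1/0.03) × 3.496 × 0.65^(2/3) × 0.0006101^(1/2) = 2.16 m³/s.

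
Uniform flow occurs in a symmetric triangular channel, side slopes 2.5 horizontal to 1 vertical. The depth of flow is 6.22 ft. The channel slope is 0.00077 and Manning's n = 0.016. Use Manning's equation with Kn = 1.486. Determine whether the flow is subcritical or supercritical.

For a triangular section with side slope z = 2.5: A = zy² = 2.5×6.22² = 96.72 ft²; P = 2y√(1+z²) = 2×6.22×2.693 = 33.5 ft.
Hydraulic radius R = A/P = 96.72/33.5 = 2.888 ft.
V = (1.486/n) R^(2/3) √S = (1.486/0.016) × 2.888^(2/3) × √0.00077 = 5.226 ft/s. Hydraulic depth D_h = A/T = 96.72/31.1 = 3.11 ft.
Froude number Fr = V/√(g·D_h) = 5.226/√(32.2×3.11) = 0.522, which is less than 1, so the flow is subcritical.

subcritical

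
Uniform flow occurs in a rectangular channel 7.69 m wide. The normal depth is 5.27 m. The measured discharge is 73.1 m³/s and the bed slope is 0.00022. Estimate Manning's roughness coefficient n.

n = 0.014

Flow area A = b·y = 7.69 × 5.27 = 40.53 m². Wetted perimeter P = b + 2y = 7.69 + 2×5.27 = 18.23 m.
Hydraulic radius R = A/P = 40.53/18.23 = 2.223 m.
Rearranging Manning's equation: n = (1/Q) A R^(2/3) S^(1/2) = (1/73.1) × 40.53 × 2.223^(2/3) × √0.00022 = 0.014.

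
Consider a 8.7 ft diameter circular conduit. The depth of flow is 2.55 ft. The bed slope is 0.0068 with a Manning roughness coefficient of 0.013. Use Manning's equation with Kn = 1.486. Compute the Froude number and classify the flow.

supercritical

For a circular section of diameter D = 8.7 ft at depth y = 2.55 ft, the central angle is θ = 2 arccos(1 − 2y/D) = 2.288 rad. Then A = (D²/8)(θ − sin θ) = 14.52 ft² and P = Dθ/2 = 9.954 ft.
Hydraulic radius R = A/P = 14.52/9.954 = 1.459 ft.
V = (1.486/n) R^(2/3) √S = (1.486/0.013) × 1.459^(2/3) × √0.0068 = 12.13 ft/s. Hydraulic depth D_h = A/T = 14.52/7.92 = 1.834 ft.
Froude number Fr = V/√(g·D_h) = 12.13/√(32.2×1.834) = 1.58, which is greater than 1, so the flow is supercritical.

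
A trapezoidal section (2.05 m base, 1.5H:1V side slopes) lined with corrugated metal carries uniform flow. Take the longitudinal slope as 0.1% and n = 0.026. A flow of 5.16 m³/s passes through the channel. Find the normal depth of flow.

y_n = 1.28 m

Manning's equation rearranged: A R^(2/3) = nQ / (1·√S) = 0.026 × 5.16 / (√0.001) = 4.243.
At y = 0.941 m: A R^(2/3) = 2.313 — short.
At y = 1.28 m: A R^(2/3) = 4.241 — close enough.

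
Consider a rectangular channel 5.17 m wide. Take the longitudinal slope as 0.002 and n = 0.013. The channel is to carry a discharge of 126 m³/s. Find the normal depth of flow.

Manning's equation rearranged: A R^(2/3) = nQ / (1·√S) = 0.013 × 126 / (√0.002) = 36.63.
Trying y = 4.25 m: A R^(2/3) = 30.15 — low.
Trying y = 6.09 m: A R^(2/3) = 46.84 — high.
Trying y = 4.97 m: A R^(2/3) = 36.61 — matches.

y_n = 4.97 m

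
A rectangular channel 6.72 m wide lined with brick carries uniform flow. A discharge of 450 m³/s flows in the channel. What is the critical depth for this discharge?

For a rectangular channel, critical depth y_c = (q²/g)^(1/3) where q = Q/b = 450/6.72 = 66.96 m²/s.
So y_c = (66.96²/9.81)^(1/3) = 7.7 m.

y_c = 7.7 m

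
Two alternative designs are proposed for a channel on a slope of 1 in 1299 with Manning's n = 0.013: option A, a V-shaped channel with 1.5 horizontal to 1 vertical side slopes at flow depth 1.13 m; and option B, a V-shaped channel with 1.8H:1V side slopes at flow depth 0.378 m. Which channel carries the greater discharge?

channel A

Channel A: For a triangular section with side slope z = 1.5: A = zy² = 1.5×1.13² = 1.915 m²; P = 2y√(1+z²) = 2×1.13×1.803 = 4.074 m. Hydraulic radius R = A/P = 1.915/4.074 = 0.4701 m. Q_A = (1/0.013)·1.915·0.4701^(2/3)·√0.0007698 = 2.472 m³/s.
Channel B: For a triangular section with side slope z = 1.8: A = zy² = 1.8×0.378² = 0.2572 m²; P = 2y√(1+z²) = 2×0.378×2.059 = 1.557 m. Hydraulic radius R = A/P = 0.2572/1.557 = 0.1652 m. Q_B = (1/0.013)·0.2572·0.1652^(2/3)·√0.0007698 = 0.1653 m³/s.
Q_A = 2.472 m³/s vs Q_B = 0.1653 m³/s, so channel A carries more.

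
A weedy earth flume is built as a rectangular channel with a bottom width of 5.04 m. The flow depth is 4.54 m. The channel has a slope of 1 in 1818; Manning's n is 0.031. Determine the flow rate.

Q = 23.9 m³/s

Flow area A = b·y = 5.04 × 4.54 = 22.88 m². Wetted perimeter P = b + 2y = 5.04 + 2×4.54 = 14.12 m.
Hydraulic radius R = A/P = 22.88/14.12 = 1.621 m.
Manning's equation: Q = (1/n) A R^(2/3) S^(1/2) = (1/0.031) × 22.88 × 1.621^(2/3) × 0.0005501^(1/2) = 23.9 m³/s.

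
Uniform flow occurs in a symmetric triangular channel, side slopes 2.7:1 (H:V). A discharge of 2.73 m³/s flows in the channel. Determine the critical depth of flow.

y_c = 0.731 m

At critical depth, Q² T / (g A³) = 1, i.e. A³/T = Q²/g = 2.73²/9.81 = 0.7597.
At y = 0.618 m: A³/T = 0.3286 — short.
At y = 0.789 m: A³/T = 1.115 — over.
At y = 0.731 m: A³/T = 0.7608 — ≈ 0.7597.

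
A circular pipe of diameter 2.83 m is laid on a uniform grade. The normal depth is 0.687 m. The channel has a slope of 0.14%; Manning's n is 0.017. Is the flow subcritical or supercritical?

For a circular section of diameter D = 2.83 m at depth y = 0.687 m, the central angle is θ = 2 arccos(1 − 2y/D) = 2.061 rad. Then A = (D²/8)(θ − sin θ) = 1.18 m² and P = Dθ/2 = 2.916 m.
Hydraulic radius R = A/P = 1.18/2.916 = 0.4046 m.
V = (1/n) R^(2/3) √S = (1/0.017) × 0.4046^(2/3) × √0.0014 = 1.204 m/s. Hydraulic depth D_h = A/T = 1.18/2.427 = 0.4861 m.
Froude number Fr = V/√(g·D_h) = 1.204/√(9.81×0.4861) = 0.551, which is less than 1, so the flow is subcritical.

subcritical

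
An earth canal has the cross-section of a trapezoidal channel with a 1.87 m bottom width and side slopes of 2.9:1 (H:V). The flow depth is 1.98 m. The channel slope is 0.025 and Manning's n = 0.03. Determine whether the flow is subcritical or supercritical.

With bottom width b = 1.87 m and side slope z = 2.9: A = (b + zy)y = (1.87 + 2.9×1.98)×1.98 = 15.07 m²; P = b + 2y√(1+z²) = 1.87 + 2×1.98×3.068 = 14.02 m.
Hydraulic radius R = A/P = 15.07/14.02 = 1.075 m.
V = (1/n) R^(2/3) √S = (1/0.03) × 1.075^(2/3) × √0.025 = 5.531 m/s. Hydraulic depth D_h = A/T = 15.07/13.35 = 1.129 m.
Froude number Fr = V/√(g·D_h) = 5.531/√(9.81×1.129) = 1.66, which is greater than 1, so the flow is supercritical.

supercritical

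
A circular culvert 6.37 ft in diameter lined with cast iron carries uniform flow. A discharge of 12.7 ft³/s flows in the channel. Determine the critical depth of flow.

y_c = 0.916 ft

At critical depth, Q² T / (g A³) = 1, i.e. A³/T = Q²/g = 12.7²/32.2 = 5.009.
At y = 1.07 ft: A³/T = 9.243 — high.
At y = 0.648 ft: A³/T = 1.278 — low.
At y = 0.916 ft: A³/T = 5.014 — close enough.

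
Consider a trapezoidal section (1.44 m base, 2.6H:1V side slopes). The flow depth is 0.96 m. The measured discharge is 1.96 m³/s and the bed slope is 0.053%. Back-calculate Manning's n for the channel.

With bottom width b = 1.44 m and side slope z = 2.6: A = (b + zy)y = (1.44 + 2.6×0.96)×0.96 = 3.779 m²; P = b + 2y√(1+z²) = 1.44 + 2×0.96×2.786 = 6.789 m.
Hydraulic radius R = A/P = 3.779/6.789 = 0.5566 m.
Rearranging Manning's equation: n = (1/Q) A R^(2/3) S^(1/2) = (1/1.96) × 3.779 × 0.5566^(2/3) × √0.00053 = 0.03.

n = 0.03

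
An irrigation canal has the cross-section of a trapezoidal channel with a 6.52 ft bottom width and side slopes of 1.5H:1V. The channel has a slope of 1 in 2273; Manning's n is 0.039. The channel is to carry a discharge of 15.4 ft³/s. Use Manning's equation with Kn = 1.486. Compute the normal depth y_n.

y_n = 1.79 ft

Manning's equation rearranged: A R^(2/3) = nQ / (1.486·√S) = 0.039 × 15.4 / (1.486 × √0.0004399) = 19.27.
At y = 1.41 ft: A R^(2/3) = 12.57 — low.
At y = 2.05 ft: A R^(2/3) = 24.78 — high.
At y = 1.79 ft: A R^(2/3) = 19.32 — ≈ 19.27.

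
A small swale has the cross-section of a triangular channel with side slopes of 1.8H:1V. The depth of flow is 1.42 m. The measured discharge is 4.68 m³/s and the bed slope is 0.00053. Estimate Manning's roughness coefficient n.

n = 0.013

For a triangular section with side slope z = 1.8: A = zy² = 1.8×1.42² = 3.63 m²; P = 2y√(1+z²) = 2×1.42×2.059 = 5.848 m.
Hydraulic radius R = A/P = 3.63/5.848 = 0.6207 m.
Rearranging Manning's equation: n = (1/Q) A R^(2/3) S^(1/2) = (1/4.68) × 3.63 × 0.6207^(2/3) × √0.00053 = 0.013.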